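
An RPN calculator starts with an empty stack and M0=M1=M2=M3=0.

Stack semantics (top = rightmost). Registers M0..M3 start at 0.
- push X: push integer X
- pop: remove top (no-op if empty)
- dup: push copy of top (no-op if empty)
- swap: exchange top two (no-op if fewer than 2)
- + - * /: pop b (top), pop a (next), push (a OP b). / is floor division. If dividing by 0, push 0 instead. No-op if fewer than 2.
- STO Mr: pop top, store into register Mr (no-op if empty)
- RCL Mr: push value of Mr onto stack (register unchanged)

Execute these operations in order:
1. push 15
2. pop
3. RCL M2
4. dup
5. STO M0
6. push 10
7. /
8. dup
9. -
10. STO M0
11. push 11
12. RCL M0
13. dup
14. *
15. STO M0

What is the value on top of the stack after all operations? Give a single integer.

Answer: 11

Derivation:
After op 1 (push 15): stack=[15] mem=[0,0,0,0]
After op 2 (pop): stack=[empty] mem=[0,0,0,0]
After op 3 (RCL M2): stack=[0] mem=[0,0,0,0]
After op 4 (dup): stack=[0,0] mem=[0,0,0,0]
After op 5 (STO M0): stack=[0] mem=[0,0,0,0]
After op 6 (push 10): stack=[0,10] mem=[0,0,0,0]
After op 7 (/): stack=[0] mem=[0,0,0,0]
After op 8 (dup): stack=[0,0] mem=[0,0,0,0]
After op 9 (-): stack=[0] mem=[0,0,0,0]
After op 10 (STO M0): stack=[empty] mem=[0,0,0,0]
After op 11 (push 11): stack=[11] mem=[0,0,0,0]
After op 12 (RCL M0): stack=[11,0] mem=[0,0,0,0]
After op 13 (dup): stack=[11,0,0] mem=[0,0,0,0]
After op 14 (*): stack=[11,0] mem=[0,0,0,0]
After op 15 (STO M0): stack=[11] mem=[0,0,0,0]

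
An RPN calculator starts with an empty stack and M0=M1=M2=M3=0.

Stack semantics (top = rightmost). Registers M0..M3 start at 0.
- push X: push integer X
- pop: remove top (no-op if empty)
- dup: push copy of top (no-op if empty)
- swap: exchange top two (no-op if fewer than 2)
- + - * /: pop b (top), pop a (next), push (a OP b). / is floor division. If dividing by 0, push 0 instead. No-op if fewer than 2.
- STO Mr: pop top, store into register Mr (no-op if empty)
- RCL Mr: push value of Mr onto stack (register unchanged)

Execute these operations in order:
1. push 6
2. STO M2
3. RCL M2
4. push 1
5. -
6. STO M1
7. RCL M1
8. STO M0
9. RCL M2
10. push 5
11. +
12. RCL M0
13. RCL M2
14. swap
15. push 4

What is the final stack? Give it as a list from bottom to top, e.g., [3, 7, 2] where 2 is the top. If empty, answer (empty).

Answer: [11, 6, 5, 4]

Derivation:
After op 1 (push 6): stack=[6] mem=[0,0,0,0]
After op 2 (STO M2): stack=[empty] mem=[0,0,6,0]
After op 3 (RCL M2): stack=[6] mem=[0,0,6,0]
After op 4 (push 1): stack=[6,1] mem=[0,0,6,0]
After op 5 (-): stack=[5] mem=[0,0,6,0]
After op 6 (STO M1): stack=[empty] mem=[0,5,6,0]
After op 7 (RCL M1): stack=[5] mem=[0,5,6,0]
After op 8 (STO M0): stack=[empty] mem=[5,5,6,0]
After op 9 (RCL M2): stack=[6] mem=[5,5,6,0]
After op 10 (push 5): stack=[6,5] mem=[5,5,6,0]
After op 11 (+): stack=[11] mem=[5,5,6,0]
After op 12 (RCL M0): stack=[11,5] mem=[5,5,6,0]
After op 13 (RCL M2): stack=[11,5,6] mem=[5,5,6,0]
After op 14 (swap): stack=[11,6,5] mem=[5,5,6,0]
After op 15 (push 4): stack=[11,6,5,4] mem=[5,5,6,0]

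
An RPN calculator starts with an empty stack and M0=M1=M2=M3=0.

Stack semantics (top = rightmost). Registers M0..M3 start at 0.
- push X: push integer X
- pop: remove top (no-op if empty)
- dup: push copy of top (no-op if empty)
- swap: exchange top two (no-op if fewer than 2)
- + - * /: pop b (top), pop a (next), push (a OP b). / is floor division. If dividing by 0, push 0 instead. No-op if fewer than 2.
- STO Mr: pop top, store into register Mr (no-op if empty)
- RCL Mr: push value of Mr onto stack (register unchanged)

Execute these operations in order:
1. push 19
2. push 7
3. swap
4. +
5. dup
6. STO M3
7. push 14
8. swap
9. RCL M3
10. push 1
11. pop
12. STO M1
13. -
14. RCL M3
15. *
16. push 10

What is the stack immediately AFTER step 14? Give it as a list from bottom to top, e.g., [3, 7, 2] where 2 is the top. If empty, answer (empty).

After op 1 (push 19): stack=[19] mem=[0,0,0,0]
After op 2 (push 7): stack=[19,7] mem=[0,0,0,0]
After op 3 (swap): stack=[7,19] mem=[0,0,0,0]
After op 4 (+): stack=[26] mem=[0,0,0,0]
After op 5 (dup): stack=[26,26] mem=[0,0,0,0]
After op 6 (STO M3): stack=[26] mem=[0,0,0,26]
After op 7 (push 14): stack=[26,14] mem=[0,0,0,26]
After op 8 (swap): stack=[14,26] mem=[0,0,0,26]
After op 9 (RCL M3): stack=[14,26,26] mem=[0,0,0,26]
After op 10 (push 1): stack=[14,26,26,1] mem=[0,0,0,26]
After op 11 (pop): stack=[14,26,26] mem=[0,0,0,26]
After op 12 (STO M1): stack=[14,26] mem=[0,26,0,26]
After op 13 (-): stack=[-12] mem=[0,26,0,26]
After op 14 (RCL M3): stack=[-12,26] mem=[0,26,0,26]

[-12, 26]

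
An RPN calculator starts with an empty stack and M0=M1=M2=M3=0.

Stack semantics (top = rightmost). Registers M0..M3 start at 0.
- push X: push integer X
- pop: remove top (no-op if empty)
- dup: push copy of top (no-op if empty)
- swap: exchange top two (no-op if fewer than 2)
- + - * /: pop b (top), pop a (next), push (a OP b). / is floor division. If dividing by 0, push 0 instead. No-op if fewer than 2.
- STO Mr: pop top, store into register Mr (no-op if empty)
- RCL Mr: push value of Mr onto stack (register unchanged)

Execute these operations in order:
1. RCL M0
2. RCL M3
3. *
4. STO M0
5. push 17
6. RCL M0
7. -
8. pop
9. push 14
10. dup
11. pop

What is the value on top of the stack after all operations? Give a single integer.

After op 1 (RCL M0): stack=[0] mem=[0,0,0,0]
After op 2 (RCL M3): stack=[0,0] mem=[0,0,0,0]
After op 3 (*): stack=[0] mem=[0,0,0,0]
After op 4 (STO M0): stack=[empty] mem=[0,0,0,0]
After op 5 (push 17): stack=[17] mem=[0,0,0,0]
After op 6 (RCL M0): stack=[17,0] mem=[0,0,0,0]
After op 7 (-): stack=[17] mem=[0,0,0,0]
After op 8 (pop): stack=[empty] mem=[0,0,0,0]
After op 9 (push 14): stack=[14] mem=[0,0,0,0]
After op 10 (dup): stack=[14,14] mem=[0,0,0,0]
After op 11 (pop): stack=[14] mem=[0,0,0,0]

Answer: 14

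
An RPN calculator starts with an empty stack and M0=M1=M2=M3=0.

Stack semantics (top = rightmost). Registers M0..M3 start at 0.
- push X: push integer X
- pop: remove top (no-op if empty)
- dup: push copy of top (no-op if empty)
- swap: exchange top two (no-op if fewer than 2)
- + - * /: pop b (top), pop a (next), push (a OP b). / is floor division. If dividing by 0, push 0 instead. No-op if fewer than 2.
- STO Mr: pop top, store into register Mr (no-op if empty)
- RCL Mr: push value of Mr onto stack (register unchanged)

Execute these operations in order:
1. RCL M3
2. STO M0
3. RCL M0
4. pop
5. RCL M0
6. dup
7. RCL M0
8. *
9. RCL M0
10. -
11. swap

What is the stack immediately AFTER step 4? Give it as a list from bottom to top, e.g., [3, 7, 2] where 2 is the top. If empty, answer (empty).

After op 1 (RCL M3): stack=[0] mem=[0,0,0,0]
After op 2 (STO M0): stack=[empty] mem=[0,0,0,0]
After op 3 (RCL M0): stack=[0] mem=[0,0,0,0]
After op 4 (pop): stack=[empty] mem=[0,0,0,0]

(empty)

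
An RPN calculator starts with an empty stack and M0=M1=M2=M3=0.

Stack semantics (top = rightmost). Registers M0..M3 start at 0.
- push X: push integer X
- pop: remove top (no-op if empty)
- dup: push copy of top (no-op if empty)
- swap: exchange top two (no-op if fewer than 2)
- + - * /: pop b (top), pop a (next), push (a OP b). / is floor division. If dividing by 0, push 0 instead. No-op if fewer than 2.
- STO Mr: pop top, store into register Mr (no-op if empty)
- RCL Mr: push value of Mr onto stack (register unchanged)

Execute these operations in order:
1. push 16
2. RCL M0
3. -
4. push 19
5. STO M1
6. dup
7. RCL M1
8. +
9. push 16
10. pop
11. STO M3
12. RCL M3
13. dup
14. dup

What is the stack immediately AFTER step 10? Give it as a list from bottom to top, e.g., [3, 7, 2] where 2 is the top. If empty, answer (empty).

After op 1 (push 16): stack=[16] mem=[0,0,0,0]
After op 2 (RCL M0): stack=[16,0] mem=[0,0,0,0]
After op 3 (-): stack=[16] mem=[0,0,0,0]
After op 4 (push 19): stack=[16,19] mem=[0,0,0,0]
After op 5 (STO M1): stack=[16] mem=[0,19,0,0]
After op 6 (dup): stack=[16,16] mem=[0,19,0,0]
After op 7 (RCL M1): stack=[16,16,19] mem=[0,19,0,0]
After op 8 (+): stack=[16,35] mem=[0,19,0,0]
After op 9 (push 16): stack=[16,35,16] mem=[0,19,0,0]
After op 10 (pop): stack=[16,35] mem=[0,19,0,0]

[16, 35]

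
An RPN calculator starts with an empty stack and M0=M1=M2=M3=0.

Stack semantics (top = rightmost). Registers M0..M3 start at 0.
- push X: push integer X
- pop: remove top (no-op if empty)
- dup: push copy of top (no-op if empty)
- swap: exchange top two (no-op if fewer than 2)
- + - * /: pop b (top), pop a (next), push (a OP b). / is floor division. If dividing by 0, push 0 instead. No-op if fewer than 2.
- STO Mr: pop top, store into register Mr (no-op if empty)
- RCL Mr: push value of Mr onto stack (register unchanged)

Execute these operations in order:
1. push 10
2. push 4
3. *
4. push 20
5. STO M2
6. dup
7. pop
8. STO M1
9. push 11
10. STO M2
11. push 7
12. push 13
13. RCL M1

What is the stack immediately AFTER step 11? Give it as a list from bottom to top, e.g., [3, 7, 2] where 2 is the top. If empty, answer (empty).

After op 1 (push 10): stack=[10] mem=[0,0,0,0]
After op 2 (push 4): stack=[10,4] mem=[0,0,0,0]
After op 3 (*): stack=[40] mem=[0,0,0,0]
After op 4 (push 20): stack=[40,20] mem=[0,0,0,0]
After op 5 (STO M2): stack=[40] mem=[0,0,20,0]
After op 6 (dup): stack=[40,40] mem=[0,0,20,0]
After op 7 (pop): stack=[40] mem=[0,0,20,0]
After op 8 (STO M1): stack=[empty] mem=[0,40,20,0]
After op 9 (push 11): stack=[11] mem=[0,40,20,0]
After op 10 (STO M2): stack=[empty] mem=[0,40,11,0]
After op 11 (push 7): stack=[7] mem=[0,40,11,0]

[7]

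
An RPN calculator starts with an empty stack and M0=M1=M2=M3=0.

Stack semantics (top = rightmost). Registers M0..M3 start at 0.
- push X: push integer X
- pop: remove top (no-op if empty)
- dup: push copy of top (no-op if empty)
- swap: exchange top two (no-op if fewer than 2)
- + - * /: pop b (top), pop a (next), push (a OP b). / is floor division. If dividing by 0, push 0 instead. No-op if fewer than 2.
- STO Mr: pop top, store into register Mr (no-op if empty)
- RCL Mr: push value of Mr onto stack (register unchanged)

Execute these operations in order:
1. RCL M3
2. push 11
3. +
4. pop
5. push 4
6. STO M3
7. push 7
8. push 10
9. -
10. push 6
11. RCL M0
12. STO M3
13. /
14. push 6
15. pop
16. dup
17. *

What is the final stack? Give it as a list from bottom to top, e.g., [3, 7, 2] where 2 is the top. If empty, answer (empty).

Answer: [1]

Derivation:
After op 1 (RCL M3): stack=[0] mem=[0,0,0,0]
After op 2 (push 11): stack=[0,11] mem=[0,0,0,0]
After op 3 (+): stack=[11] mem=[0,0,0,0]
After op 4 (pop): stack=[empty] mem=[0,0,0,0]
After op 5 (push 4): stack=[4] mem=[0,0,0,0]
After op 6 (STO M3): stack=[empty] mem=[0,0,0,4]
After op 7 (push 7): stack=[7] mem=[0,0,0,4]
After op 8 (push 10): stack=[7,10] mem=[0,0,0,4]
After op 9 (-): stack=[-3] mem=[0,0,0,4]
After op 10 (push 6): stack=[-3,6] mem=[0,0,0,4]
After op 11 (RCL M0): stack=[-3,6,0] mem=[0,0,0,4]
After op 12 (STO M3): stack=[-3,6] mem=[0,0,0,0]
After op 13 (/): stack=[-1] mem=[0,0,0,0]
After op 14 (push 6): stack=[-1,6] mem=[0,0,0,0]
After op 15 (pop): stack=[-1] mem=[0,0,0,0]
After op 16 (dup): stack=[-1,-1] mem=[0,0,0,0]
After op 17 (*): stack=[1] mem=[0,0,0,0]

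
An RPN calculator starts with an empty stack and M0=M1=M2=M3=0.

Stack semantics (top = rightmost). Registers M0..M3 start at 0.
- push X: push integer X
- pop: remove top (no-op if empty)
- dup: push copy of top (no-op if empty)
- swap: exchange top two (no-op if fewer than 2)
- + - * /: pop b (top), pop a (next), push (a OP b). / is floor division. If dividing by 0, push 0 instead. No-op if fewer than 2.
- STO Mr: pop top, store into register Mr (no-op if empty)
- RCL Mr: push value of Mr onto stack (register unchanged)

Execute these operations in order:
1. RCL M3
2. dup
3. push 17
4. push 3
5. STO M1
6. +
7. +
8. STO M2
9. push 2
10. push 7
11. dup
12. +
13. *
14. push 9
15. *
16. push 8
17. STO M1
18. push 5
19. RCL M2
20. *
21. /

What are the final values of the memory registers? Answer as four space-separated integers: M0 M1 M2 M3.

Answer: 0 8 17 0

Derivation:
After op 1 (RCL M3): stack=[0] mem=[0,0,0,0]
After op 2 (dup): stack=[0,0] mem=[0,0,0,0]
After op 3 (push 17): stack=[0,0,17] mem=[0,0,0,0]
After op 4 (push 3): stack=[0,0,17,3] mem=[0,0,0,0]
After op 5 (STO M1): stack=[0,0,17] mem=[0,3,0,0]
After op 6 (+): stack=[0,17] mem=[0,3,0,0]
After op 7 (+): stack=[17] mem=[0,3,0,0]
After op 8 (STO M2): stack=[empty] mem=[0,3,17,0]
After op 9 (push 2): stack=[2] mem=[0,3,17,0]
After op 10 (push 7): stack=[2,7] mem=[0,3,17,0]
After op 11 (dup): stack=[2,7,7] mem=[0,3,17,0]
After op 12 (+): stack=[2,14] mem=[0,3,17,0]
After op 13 (*): stack=[28] mem=[0,3,17,0]
After op 14 (push 9): stack=[28,9] mem=[0,3,17,0]
After op 15 (*): stack=[252] mem=[0,3,17,0]
After op 16 (push 8): stack=[252,8] mem=[0,3,17,0]
After op 17 (STO M1): stack=[252] mem=[0,8,17,0]
After op 18 (push 5): stack=[252,5] mem=[0,8,17,0]
After op 19 (RCL M2): stack=[252,5,17] mem=[0,8,17,0]
After op 20 (*): stack=[252,85] mem=[0,8,17,0]
After op 21 (/): stack=[2] mem=[0,8,17,0]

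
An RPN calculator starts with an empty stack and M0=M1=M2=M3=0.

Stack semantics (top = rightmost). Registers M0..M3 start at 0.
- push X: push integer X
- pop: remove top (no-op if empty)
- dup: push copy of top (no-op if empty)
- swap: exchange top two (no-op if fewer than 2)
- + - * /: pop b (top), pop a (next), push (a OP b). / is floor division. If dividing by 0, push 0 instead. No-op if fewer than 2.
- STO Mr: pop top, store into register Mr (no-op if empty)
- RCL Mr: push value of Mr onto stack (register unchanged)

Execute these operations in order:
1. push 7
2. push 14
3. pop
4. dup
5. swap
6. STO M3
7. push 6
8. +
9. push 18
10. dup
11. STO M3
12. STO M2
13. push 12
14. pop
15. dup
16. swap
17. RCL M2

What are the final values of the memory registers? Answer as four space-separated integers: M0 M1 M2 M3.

After op 1 (push 7): stack=[7] mem=[0,0,0,0]
After op 2 (push 14): stack=[7,14] mem=[0,0,0,0]
After op 3 (pop): stack=[7] mem=[0,0,0,0]
After op 4 (dup): stack=[7,7] mem=[0,0,0,0]
After op 5 (swap): stack=[7,7] mem=[0,0,0,0]
After op 6 (STO M3): stack=[7] mem=[0,0,0,7]
After op 7 (push 6): stack=[7,6] mem=[0,0,0,7]
After op 8 (+): stack=[13] mem=[0,0,0,7]
After op 9 (push 18): stack=[13,18] mem=[0,0,0,7]
After op 10 (dup): stack=[13,18,18] mem=[0,0,0,7]
After op 11 (STO M3): stack=[13,18] mem=[0,0,0,18]
After op 12 (STO M2): stack=[13] mem=[0,0,18,18]
After op 13 (push 12): stack=[13,12] mem=[0,0,18,18]
After op 14 (pop): stack=[13] mem=[0,0,18,18]
After op 15 (dup): stack=[13,13] mem=[0,0,18,18]
After op 16 (swap): stack=[13,13] mem=[0,0,18,18]
After op 17 (RCL M2): stack=[13,13,18] mem=[0,0,18,18]

Answer: 0 0 18 18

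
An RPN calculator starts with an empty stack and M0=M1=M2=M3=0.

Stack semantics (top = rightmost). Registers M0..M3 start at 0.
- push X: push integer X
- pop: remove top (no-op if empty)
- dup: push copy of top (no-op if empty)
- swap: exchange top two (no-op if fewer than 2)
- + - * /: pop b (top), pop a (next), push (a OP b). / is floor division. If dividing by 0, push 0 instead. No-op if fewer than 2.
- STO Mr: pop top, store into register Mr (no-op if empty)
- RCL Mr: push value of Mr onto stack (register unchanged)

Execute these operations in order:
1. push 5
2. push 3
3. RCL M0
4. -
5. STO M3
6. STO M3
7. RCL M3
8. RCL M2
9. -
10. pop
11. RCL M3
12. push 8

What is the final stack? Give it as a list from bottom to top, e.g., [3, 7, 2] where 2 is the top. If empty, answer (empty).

Answer: [5, 8]

Derivation:
After op 1 (push 5): stack=[5] mem=[0,0,0,0]
After op 2 (push 3): stack=[5,3] mem=[0,0,0,0]
After op 3 (RCL M0): stack=[5,3,0] mem=[0,0,0,0]
After op 4 (-): stack=[5,3] mem=[0,0,0,0]
After op 5 (STO M3): stack=[5] mem=[0,0,0,3]
After op 6 (STO M3): stack=[empty] mem=[0,0,0,5]
After op 7 (RCL M3): stack=[5] mem=[0,0,0,5]
After op 8 (RCL M2): stack=[5,0] mem=[0,0,0,5]
After op 9 (-): stack=[5] mem=[0,0,0,5]
After op 10 (pop): stack=[empty] mem=[0,0,0,5]
After op 11 (RCL M3): stack=[5] mem=[0,0,0,5]
After op 12 (push 8): stack=[5,8] mem=[0,0,0,5]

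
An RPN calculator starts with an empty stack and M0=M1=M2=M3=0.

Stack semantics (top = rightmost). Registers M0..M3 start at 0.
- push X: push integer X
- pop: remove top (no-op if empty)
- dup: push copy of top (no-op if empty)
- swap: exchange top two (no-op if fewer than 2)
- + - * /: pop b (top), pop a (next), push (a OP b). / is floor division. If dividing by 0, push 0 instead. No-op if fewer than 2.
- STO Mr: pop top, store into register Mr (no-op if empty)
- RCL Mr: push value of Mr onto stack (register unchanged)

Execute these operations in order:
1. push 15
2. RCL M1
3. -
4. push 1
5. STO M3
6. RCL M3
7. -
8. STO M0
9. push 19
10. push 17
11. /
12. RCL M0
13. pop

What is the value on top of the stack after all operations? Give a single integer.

Answer: 1

Derivation:
After op 1 (push 15): stack=[15] mem=[0,0,0,0]
After op 2 (RCL M1): stack=[15,0] mem=[0,0,0,0]
After op 3 (-): stack=[15] mem=[0,0,0,0]
After op 4 (push 1): stack=[15,1] mem=[0,0,0,0]
After op 5 (STO M3): stack=[15] mem=[0,0,0,1]
After op 6 (RCL M3): stack=[15,1] mem=[0,0,0,1]
After op 7 (-): stack=[14] mem=[0,0,0,1]
After op 8 (STO M0): stack=[empty] mem=[14,0,0,1]
After op 9 (push 19): stack=[19] mem=[14,0,0,1]
After op 10 (push 17): stack=[19,17] mem=[14,0,0,1]
After op 11 (/): stack=[1] mem=[14,0,0,1]
After op 12 (RCL M0): stack=[1,14] mem=[14,0,0,1]
After op 13 (pop): stack=[1] mem=[14,0,0,1]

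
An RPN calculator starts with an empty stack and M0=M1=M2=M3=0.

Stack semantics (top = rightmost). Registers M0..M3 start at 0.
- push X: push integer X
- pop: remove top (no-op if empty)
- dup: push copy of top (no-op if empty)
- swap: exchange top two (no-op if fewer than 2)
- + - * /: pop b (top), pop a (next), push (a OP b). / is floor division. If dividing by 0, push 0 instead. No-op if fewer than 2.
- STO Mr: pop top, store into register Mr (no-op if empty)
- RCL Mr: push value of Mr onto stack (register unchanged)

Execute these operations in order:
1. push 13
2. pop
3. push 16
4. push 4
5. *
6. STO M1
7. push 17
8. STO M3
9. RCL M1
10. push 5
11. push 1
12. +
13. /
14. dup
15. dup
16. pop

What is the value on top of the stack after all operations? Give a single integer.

Answer: 10

Derivation:
After op 1 (push 13): stack=[13] mem=[0,0,0,0]
After op 2 (pop): stack=[empty] mem=[0,0,0,0]
After op 3 (push 16): stack=[16] mem=[0,0,0,0]
After op 4 (push 4): stack=[16,4] mem=[0,0,0,0]
After op 5 (*): stack=[64] mem=[0,0,0,0]
After op 6 (STO M1): stack=[empty] mem=[0,64,0,0]
After op 7 (push 17): stack=[17] mem=[0,64,0,0]
After op 8 (STO M3): stack=[empty] mem=[0,64,0,17]
After op 9 (RCL M1): stack=[64] mem=[0,64,0,17]
After op 10 (push 5): stack=[64,5] mem=[0,64,0,17]
After op 11 (push 1): stack=[64,5,1] mem=[0,64,0,17]
After op 12 (+): stack=[64,6] mem=[0,64,0,17]
After op 13 (/): stack=[10] mem=[0,64,0,17]
After op 14 (dup): stack=[10,10] mem=[0,64,0,17]
After op 15 (dup): stack=[10,10,10] mem=[0,64,0,17]
After op 16 (pop): stack=[10,10] mem=[0,64,0,17]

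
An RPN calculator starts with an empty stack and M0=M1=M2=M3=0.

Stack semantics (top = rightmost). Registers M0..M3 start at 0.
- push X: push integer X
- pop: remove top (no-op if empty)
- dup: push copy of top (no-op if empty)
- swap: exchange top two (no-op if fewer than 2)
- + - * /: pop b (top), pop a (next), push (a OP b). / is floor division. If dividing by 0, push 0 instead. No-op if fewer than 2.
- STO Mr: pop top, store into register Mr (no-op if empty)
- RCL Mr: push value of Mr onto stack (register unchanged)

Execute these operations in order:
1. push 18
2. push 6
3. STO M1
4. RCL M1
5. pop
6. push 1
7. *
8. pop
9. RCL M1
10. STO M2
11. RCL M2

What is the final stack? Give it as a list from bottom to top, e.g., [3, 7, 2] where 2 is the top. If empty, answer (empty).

After op 1 (push 18): stack=[18] mem=[0,0,0,0]
After op 2 (push 6): stack=[18,6] mem=[0,0,0,0]
After op 3 (STO M1): stack=[18] mem=[0,6,0,0]
After op 4 (RCL M1): stack=[18,6] mem=[0,6,0,0]
After op 5 (pop): stack=[18] mem=[0,6,0,0]
After op 6 (push 1): stack=[18,1] mem=[0,6,0,0]
After op 7 (*): stack=[18] mem=[0,6,0,0]
After op 8 (pop): stack=[empty] mem=[0,6,0,0]
After op 9 (RCL M1): stack=[6] mem=[0,6,0,0]
After op 10 (STO M2): stack=[empty] mem=[0,6,6,0]
After op 11 (RCL M2): stack=[6] mem=[0,6,6,0]

Answer: [6]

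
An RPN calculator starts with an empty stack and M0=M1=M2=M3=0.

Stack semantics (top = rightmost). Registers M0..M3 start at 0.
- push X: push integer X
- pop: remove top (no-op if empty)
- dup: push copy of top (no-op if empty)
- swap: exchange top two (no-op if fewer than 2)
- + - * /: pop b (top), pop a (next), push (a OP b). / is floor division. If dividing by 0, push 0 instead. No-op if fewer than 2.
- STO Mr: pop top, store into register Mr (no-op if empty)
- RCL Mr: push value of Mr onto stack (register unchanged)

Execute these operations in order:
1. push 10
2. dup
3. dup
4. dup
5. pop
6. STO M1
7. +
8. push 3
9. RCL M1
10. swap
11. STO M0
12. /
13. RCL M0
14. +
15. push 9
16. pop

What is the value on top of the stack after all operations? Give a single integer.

Answer: 5

Derivation:
After op 1 (push 10): stack=[10] mem=[0,0,0,0]
After op 2 (dup): stack=[10,10] mem=[0,0,0,0]
After op 3 (dup): stack=[10,10,10] mem=[0,0,0,0]
After op 4 (dup): stack=[10,10,10,10] mem=[0,0,0,0]
After op 5 (pop): stack=[10,10,10] mem=[0,0,0,0]
After op 6 (STO M1): stack=[10,10] mem=[0,10,0,0]
After op 7 (+): stack=[20] mem=[0,10,0,0]
After op 8 (push 3): stack=[20,3] mem=[0,10,0,0]
After op 9 (RCL M1): stack=[20,3,10] mem=[0,10,0,0]
After op 10 (swap): stack=[20,10,3] mem=[0,10,0,0]
After op 11 (STO M0): stack=[20,10] mem=[3,10,0,0]
After op 12 (/): stack=[2] mem=[3,10,0,0]
After op 13 (RCL M0): stack=[2,3] mem=[3,10,0,0]
After op 14 (+): stack=[5] mem=[3,10,0,0]
After op 15 (push 9): stack=[5,9] mem=[3,10,0,0]
After op 16 (pop): stack=[5] mem=[3,10,0,0]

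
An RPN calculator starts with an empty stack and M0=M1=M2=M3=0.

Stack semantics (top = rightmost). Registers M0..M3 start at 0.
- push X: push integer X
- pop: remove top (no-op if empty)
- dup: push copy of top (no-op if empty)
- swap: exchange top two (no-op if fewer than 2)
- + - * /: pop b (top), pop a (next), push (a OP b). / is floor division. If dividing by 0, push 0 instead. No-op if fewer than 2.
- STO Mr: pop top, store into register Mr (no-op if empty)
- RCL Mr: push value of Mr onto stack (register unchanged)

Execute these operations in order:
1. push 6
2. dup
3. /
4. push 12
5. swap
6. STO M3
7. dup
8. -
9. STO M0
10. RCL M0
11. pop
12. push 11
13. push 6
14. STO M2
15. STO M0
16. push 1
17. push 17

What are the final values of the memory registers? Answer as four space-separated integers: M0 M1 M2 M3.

Answer: 11 0 6 1

Derivation:
After op 1 (push 6): stack=[6] mem=[0,0,0,0]
After op 2 (dup): stack=[6,6] mem=[0,0,0,0]
After op 3 (/): stack=[1] mem=[0,0,0,0]
After op 4 (push 12): stack=[1,12] mem=[0,0,0,0]
After op 5 (swap): stack=[12,1] mem=[0,0,0,0]
After op 6 (STO M3): stack=[12] mem=[0,0,0,1]
After op 7 (dup): stack=[12,12] mem=[0,0,0,1]
After op 8 (-): stack=[0] mem=[0,0,0,1]
After op 9 (STO M0): stack=[empty] mem=[0,0,0,1]
After op 10 (RCL M0): stack=[0] mem=[0,0,0,1]
After op 11 (pop): stack=[empty] mem=[0,0,0,1]
After op 12 (push 11): stack=[11] mem=[0,0,0,1]
After op 13 (push 6): stack=[11,6] mem=[0,0,0,1]
After op 14 (STO M2): stack=[11] mem=[0,0,6,1]
After op 15 (STO M0): stack=[empty] mem=[11,0,6,1]
After op 16 (push 1): stack=[1] mem=[11,0,6,1]
After op 17 (push 17): stack=[1,17] mem=[11,0,6,1]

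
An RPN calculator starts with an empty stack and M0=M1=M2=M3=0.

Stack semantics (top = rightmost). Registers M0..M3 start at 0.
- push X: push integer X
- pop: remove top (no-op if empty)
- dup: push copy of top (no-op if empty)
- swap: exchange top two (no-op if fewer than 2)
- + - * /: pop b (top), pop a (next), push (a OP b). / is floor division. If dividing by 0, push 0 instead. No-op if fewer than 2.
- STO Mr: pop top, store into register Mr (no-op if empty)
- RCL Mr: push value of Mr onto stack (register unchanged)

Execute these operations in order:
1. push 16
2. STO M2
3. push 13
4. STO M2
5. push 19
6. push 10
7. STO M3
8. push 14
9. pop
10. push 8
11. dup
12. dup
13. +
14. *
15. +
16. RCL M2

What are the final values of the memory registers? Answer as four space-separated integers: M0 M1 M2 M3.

Answer: 0 0 13 10

Derivation:
After op 1 (push 16): stack=[16] mem=[0,0,0,0]
After op 2 (STO M2): stack=[empty] mem=[0,0,16,0]
After op 3 (push 13): stack=[13] mem=[0,0,16,0]
After op 4 (STO M2): stack=[empty] mem=[0,0,13,0]
After op 5 (push 19): stack=[19] mem=[0,0,13,0]
After op 6 (push 10): stack=[19,10] mem=[0,0,13,0]
After op 7 (STO M3): stack=[19] mem=[0,0,13,10]
After op 8 (push 14): stack=[19,14] mem=[0,0,13,10]
After op 9 (pop): stack=[19] mem=[0,0,13,10]
After op 10 (push 8): stack=[19,8] mem=[0,0,13,10]
After op 11 (dup): stack=[19,8,8] mem=[0,0,13,10]
After op 12 (dup): stack=[19,8,8,8] mem=[0,0,13,10]
After op 13 (+): stack=[19,8,16] mem=[0,0,13,10]
After op 14 (*): stack=[19,128] mem=[0,0,13,10]
After op 15 (+): stack=[147] mem=[0,0,13,10]
After op 16 (RCL M2): stack=[147,13] mem=[0,0,13,10]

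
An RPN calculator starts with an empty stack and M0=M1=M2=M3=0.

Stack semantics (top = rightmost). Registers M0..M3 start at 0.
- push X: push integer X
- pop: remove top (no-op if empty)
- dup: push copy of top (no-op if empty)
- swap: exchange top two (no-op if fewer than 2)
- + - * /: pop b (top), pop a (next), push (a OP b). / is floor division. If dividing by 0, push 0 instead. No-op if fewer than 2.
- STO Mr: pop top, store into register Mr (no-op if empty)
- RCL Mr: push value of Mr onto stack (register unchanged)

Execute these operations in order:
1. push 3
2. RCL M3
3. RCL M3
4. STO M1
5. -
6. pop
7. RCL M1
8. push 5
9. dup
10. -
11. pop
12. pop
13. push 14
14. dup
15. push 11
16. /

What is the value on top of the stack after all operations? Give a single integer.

Answer: 1

Derivation:
After op 1 (push 3): stack=[3] mem=[0,0,0,0]
After op 2 (RCL M3): stack=[3,0] mem=[0,0,0,0]
After op 3 (RCL M3): stack=[3,0,0] mem=[0,0,0,0]
After op 4 (STO M1): stack=[3,0] mem=[0,0,0,0]
After op 5 (-): stack=[3] mem=[0,0,0,0]
After op 6 (pop): stack=[empty] mem=[0,0,0,0]
After op 7 (RCL M1): stack=[0] mem=[0,0,0,0]
After op 8 (push 5): stack=[0,5] mem=[0,0,0,0]
After op 9 (dup): stack=[0,5,5] mem=[0,0,0,0]
After op 10 (-): stack=[0,0] mem=[0,0,0,0]
After op 11 (pop): stack=[0] mem=[0,0,0,0]
After op 12 (pop): stack=[empty] mem=[0,0,0,0]
After op 13 (push 14): stack=[14] mem=[0,0,0,0]
After op 14 (dup): stack=[14,14] mem=[0,0,0,0]
After op 15 (push 11): stack=[14,14,11] mem=[0,0,0,0]
After op 16 (/): stack=[14,1] mem=[0,0,0,0]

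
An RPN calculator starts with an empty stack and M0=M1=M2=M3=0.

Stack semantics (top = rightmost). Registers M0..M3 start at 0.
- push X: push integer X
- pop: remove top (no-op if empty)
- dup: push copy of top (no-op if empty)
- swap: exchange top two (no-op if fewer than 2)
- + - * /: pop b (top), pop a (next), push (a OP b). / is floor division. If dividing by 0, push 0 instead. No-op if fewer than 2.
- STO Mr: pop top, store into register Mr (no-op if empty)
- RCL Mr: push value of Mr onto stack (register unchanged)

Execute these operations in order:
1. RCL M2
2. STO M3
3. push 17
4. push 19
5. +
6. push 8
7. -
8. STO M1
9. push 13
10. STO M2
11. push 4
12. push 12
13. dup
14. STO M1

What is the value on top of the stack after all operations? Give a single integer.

After op 1 (RCL M2): stack=[0] mem=[0,0,0,0]
After op 2 (STO M3): stack=[empty] mem=[0,0,0,0]
After op 3 (push 17): stack=[17] mem=[0,0,0,0]
After op 4 (push 19): stack=[17,19] mem=[0,0,0,0]
After op 5 (+): stack=[36] mem=[0,0,0,0]
After op 6 (push 8): stack=[36,8] mem=[0,0,0,0]
After op 7 (-): stack=[28] mem=[0,0,0,0]
After op 8 (STO M1): stack=[empty] mem=[0,28,0,0]
After op 9 (push 13): stack=[13] mem=[0,28,0,0]
After op 10 (STO M2): stack=[empty] mem=[0,28,13,0]
After op 11 (push 4): stack=[4] mem=[0,28,13,0]
After op 12 (push 12): stack=[4,12] mem=[0,28,13,0]
After op 13 (dup): stack=[4,12,12] mem=[0,28,13,0]
After op 14 (STO M1): stack=[4,12] mem=[0,12,13,0]

Answer: 12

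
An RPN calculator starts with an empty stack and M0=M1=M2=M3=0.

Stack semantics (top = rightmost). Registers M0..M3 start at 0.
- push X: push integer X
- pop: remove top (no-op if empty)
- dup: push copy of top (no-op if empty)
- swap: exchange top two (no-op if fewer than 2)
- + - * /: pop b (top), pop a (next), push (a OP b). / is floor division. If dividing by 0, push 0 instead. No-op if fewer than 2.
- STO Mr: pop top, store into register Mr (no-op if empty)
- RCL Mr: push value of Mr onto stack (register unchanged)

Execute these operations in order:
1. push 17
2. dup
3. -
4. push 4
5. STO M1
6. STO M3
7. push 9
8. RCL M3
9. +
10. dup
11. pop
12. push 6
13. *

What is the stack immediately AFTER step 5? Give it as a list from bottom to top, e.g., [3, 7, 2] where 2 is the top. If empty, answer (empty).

After op 1 (push 17): stack=[17] mem=[0,0,0,0]
After op 2 (dup): stack=[17,17] mem=[0,0,0,0]
After op 3 (-): stack=[0] mem=[0,0,0,0]
After op 4 (push 4): stack=[0,4] mem=[0,0,0,0]
After op 5 (STO M1): stack=[0] mem=[0,4,0,0]

[0]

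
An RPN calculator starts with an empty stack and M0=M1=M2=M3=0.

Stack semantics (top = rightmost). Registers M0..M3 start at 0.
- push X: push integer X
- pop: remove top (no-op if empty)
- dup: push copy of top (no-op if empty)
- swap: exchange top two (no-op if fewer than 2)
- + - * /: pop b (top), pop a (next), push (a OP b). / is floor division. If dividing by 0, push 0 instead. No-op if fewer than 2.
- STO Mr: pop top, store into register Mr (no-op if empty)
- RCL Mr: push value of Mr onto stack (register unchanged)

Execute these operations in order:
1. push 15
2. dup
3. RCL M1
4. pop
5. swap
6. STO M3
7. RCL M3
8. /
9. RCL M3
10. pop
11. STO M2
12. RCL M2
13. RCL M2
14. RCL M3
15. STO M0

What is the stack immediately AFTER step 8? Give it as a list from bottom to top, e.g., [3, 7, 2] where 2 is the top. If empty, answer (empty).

After op 1 (push 15): stack=[15] mem=[0,0,0,0]
After op 2 (dup): stack=[15,15] mem=[0,0,0,0]
After op 3 (RCL M1): stack=[15,15,0] mem=[0,0,0,0]
After op 4 (pop): stack=[15,15] mem=[0,0,0,0]
After op 5 (swap): stack=[15,15] mem=[0,0,0,0]
After op 6 (STO M3): stack=[15] mem=[0,0,0,15]
After op 7 (RCL M3): stack=[15,15] mem=[0,0,0,15]
After op 8 (/): stack=[1] mem=[0,0,0,15]

[1]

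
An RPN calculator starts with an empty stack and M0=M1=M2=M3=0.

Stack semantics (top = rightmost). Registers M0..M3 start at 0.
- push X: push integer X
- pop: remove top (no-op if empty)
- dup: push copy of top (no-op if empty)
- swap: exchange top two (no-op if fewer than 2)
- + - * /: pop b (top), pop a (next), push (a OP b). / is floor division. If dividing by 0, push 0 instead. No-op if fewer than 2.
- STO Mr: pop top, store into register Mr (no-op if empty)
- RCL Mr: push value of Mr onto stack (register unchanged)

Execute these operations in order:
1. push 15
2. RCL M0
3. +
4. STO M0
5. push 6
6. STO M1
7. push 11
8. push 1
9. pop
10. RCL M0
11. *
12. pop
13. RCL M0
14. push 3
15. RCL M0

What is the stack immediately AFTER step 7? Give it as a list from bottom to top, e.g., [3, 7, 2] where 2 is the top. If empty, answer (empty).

After op 1 (push 15): stack=[15] mem=[0,0,0,0]
After op 2 (RCL M0): stack=[15,0] mem=[0,0,0,0]
After op 3 (+): stack=[15] mem=[0,0,0,0]
After op 4 (STO M0): stack=[empty] mem=[15,0,0,0]
After op 5 (push 6): stack=[6] mem=[15,0,0,0]
After op 6 (STO M1): stack=[empty] mem=[15,6,0,0]
After op 7 (push 11): stack=[11] mem=[15,6,0,0]

[11]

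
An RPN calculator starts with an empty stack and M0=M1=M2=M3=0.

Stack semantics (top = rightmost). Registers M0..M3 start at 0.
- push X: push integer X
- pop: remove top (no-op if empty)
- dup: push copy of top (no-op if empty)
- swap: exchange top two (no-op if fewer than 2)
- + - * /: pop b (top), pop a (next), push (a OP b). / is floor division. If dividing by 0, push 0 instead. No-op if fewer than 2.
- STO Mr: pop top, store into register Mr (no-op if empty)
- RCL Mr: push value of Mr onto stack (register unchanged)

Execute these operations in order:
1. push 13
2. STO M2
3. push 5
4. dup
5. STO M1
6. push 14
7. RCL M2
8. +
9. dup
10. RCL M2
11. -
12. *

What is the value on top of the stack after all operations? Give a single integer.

After op 1 (push 13): stack=[13] mem=[0,0,0,0]
After op 2 (STO M2): stack=[empty] mem=[0,0,13,0]
After op 3 (push 5): stack=[5] mem=[0,0,13,0]
After op 4 (dup): stack=[5,5] mem=[0,0,13,0]
After op 5 (STO M1): stack=[5] mem=[0,5,13,0]
After op 6 (push 14): stack=[5,14] mem=[0,5,13,0]
After op 7 (RCL M2): stack=[5,14,13] mem=[0,5,13,0]
After op 8 (+): stack=[5,27] mem=[0,5,13,0]
After op 9 (dup): stack=[5,27,27] mem=[0,5,13,0]
After op 10 (RCL M2): stack=[5,27,27,13] mem=[0,5,13,0]
After op 11 (-): stack=[5,27,14] mem=[0,5,13,0]
After op 12 (*): stack=[5,378] mem=[0,5,13,0]

Answer: 378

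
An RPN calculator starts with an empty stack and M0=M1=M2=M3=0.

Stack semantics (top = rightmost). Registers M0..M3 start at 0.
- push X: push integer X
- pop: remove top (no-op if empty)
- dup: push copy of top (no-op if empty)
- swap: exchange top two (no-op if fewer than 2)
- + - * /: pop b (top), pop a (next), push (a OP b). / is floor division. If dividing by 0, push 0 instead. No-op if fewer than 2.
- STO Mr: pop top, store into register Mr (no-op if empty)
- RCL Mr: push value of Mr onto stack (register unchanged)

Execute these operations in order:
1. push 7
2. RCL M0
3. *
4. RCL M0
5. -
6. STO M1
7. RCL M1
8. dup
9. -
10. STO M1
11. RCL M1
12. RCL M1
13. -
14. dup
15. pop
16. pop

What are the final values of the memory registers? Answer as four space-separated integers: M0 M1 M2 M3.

Answer: 0 0 0 0

Derivation:
After op 1 (push 7): stack=[7] mem=[0,0,0,0]
After op 2 (RCL M0): stack=[7,0] mem=[0,0,0,0]
After op 3 (*): stack=[0] mem=[0,0,0,0]
After op 4 (RCL M0): stack=[0,0] mem=[0,0,0,0]
After op 5 (-): stack=[0] mem=[0,0,0,0]
After op 6 (STO M1): stack=[empty] mem=[0,0,0,0]
After op 7 (RCL M1): stack=[0] mem=[0,0,0,0]
After op 8 (dup): stack=[0,0] mem=[0,0,0,0]
After op 9 (-): stack=[0] mem=[0,0,0,0]
After op 10 (STO M1): stack=[empty] mem=[0,0,0,0]
After op 11 (RCL M1): stack=[0] mem=[0,0,0,0]
After op 12 (RCL M1): stack=[0,0] mem=[0,0,0,0]
After op 13 (-): stack=[0] mem=[0,0,0,0]
After op 14 (dup): stack=[0,0] mem=[0,0,0,0]
After op 15 (pop): stack=[0] mem=[0,0,0,0]
After op 16 (pop): stack=[empty] mem=[0,0,0,0]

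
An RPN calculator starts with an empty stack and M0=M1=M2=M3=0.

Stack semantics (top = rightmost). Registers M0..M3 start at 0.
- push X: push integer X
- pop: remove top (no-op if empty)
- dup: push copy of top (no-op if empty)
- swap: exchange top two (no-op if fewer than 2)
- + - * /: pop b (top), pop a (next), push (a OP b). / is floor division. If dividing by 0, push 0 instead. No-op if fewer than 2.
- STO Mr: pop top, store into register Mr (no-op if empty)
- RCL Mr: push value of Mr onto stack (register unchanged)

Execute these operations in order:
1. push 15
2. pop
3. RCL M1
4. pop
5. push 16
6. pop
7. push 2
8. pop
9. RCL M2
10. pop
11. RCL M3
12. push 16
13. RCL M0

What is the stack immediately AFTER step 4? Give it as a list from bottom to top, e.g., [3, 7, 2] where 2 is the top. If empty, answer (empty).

After op 1 (push 15): stack=[15] mem=[0,0,0,0]
After op 2 (pop): stack=[empty] mem=[0,0,0,0]
After op 3 (RCL M1): stack=[0] mem=[0,0,0,0]
After op 4 (pop): stack=[empty] mem=[0,0,0,0]

(empty)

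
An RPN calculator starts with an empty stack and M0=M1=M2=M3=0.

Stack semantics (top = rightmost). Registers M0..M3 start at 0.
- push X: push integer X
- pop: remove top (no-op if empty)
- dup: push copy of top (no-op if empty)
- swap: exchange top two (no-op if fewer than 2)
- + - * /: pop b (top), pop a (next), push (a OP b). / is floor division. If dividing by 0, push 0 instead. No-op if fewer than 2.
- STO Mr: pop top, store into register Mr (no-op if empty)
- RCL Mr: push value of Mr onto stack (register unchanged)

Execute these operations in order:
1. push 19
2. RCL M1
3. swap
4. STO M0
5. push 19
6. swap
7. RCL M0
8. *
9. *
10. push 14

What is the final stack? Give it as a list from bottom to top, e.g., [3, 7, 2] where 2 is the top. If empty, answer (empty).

After op 1 (push 19): stack=[19] mem=[0,0,0,0]
After op 2 (RCL M1): stack=[19,0] mem=[0,0,0,0]
After op 3 (swap): stack=[0,19] mem=[0,0,0,0]
After op 4 (STO M0): stack=[0] mem=[19,0,0,0]
After op 5 (push 19): stack=[0,19] mem=[19,0,0,0]
After op 6 (swap): stack=[19,0] mem=[19,0,0,0]
After op 7 (RCL M0): stack=[19,0,19] mem=[19,0,0,0]
After op 8 (*): stack=[19,0] mem=[19,0,0,0]
After op 9 (*): stack=[0] mem=[19,0,0,0]
After op 10 (push 14): stack=[0,14] mem=[19,0,0,0]

Answer: [0, 14]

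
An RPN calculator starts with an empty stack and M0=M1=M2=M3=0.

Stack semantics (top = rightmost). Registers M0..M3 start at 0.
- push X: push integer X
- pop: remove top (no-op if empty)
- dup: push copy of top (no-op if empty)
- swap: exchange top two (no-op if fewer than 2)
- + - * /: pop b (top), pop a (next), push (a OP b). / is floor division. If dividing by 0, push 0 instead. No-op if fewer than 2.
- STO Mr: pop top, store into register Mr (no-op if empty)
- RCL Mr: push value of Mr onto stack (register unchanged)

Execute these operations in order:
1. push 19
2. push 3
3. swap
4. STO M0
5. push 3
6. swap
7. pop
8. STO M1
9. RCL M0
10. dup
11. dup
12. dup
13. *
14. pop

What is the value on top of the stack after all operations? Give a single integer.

After op 1 (push 19): stack=[19] mem=[0,0,0,0]
After op 2 (push 3): stack=[19,3] mem=[0,0,0,0]
After op 3 (swap): stack=[3,19] mem=[0,0,0,0]
After op 4 (STO M0): stack=[3] mem=[19,0,0,0]
After op 5 (push 3): stack=[3,3] mem=[19,0,0,0]
After op 6 (swap): stack=[3,3] mem=[19,0,0,0]
After op 7 (pop): stack=[3] mem=[19,0,0,0]
After op 8 (STO M1): stack=[empty] mem=[19,3,0,0]
After op 9 (RCL M0): stack=[19] mem=[19,3,0,0]
After op 10 (dup): stack=[19,19] mem=[19,3,0,0]
After op 11 (dup): stack=[19,19,19] mem=[19,3,0,0]
After op 12 (dup): stack=[19,19,19,19] mem=[19,3,0,0]
After op 13 (*): stack=[19,19,361] mem=[19,3,0,0]
After op 14 (pop): stack=[19,19] mem=[19,3,0,0]

Answer: 19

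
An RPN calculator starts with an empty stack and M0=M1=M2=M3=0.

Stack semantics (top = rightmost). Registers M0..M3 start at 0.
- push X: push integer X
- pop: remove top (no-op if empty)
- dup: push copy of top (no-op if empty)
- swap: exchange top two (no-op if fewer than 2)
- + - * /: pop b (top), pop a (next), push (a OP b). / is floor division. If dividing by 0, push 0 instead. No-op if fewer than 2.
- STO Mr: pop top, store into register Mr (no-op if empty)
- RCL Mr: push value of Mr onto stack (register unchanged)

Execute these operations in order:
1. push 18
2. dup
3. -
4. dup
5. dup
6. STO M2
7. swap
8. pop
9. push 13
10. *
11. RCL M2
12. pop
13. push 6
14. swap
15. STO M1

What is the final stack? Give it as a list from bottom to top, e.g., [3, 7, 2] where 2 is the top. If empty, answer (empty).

After op 1 (push 18): stack=[18] mem=[0,0,0,0]
After op 2 (dup): stack=[18,18] mem=[0,0,0,0]
After op 3 (-): stack=[0] mem=[0,0,0,0]
After op 4 (dup): stack=[0,0] mem=[0,0,0,0]
After op 5 (dup): stack=[0,0,0] mem=[0,0,0,0]
After op 6 (STO M2): stack=[0,0] mem=[0,0,0,0]
After op 7 (swap): stack=[0,0] mem=[0,0,0,0]
After op 8 (pop): stack=[0] mem=[0,0,0,0]
After op 9 (push 13): stack=[0,13] mem=[0,0,0,0]
After op 10 (*): stack=[0] mem=[0,0,0,0]
After op 11 (RCL M2): stack=[0,0] mem=[0,0,0,0]
After op 12 (pop): stack=[0] mem=[0,0,0,0]
After op 13 (push 6): stack=[0,6] mem=[0,0,0,0]
After op 14 (swap): stack=[6,0] mem=[0,0,0,0]
After op 15 (STO M1): stack=[6] mem=[0,0,0,0]

Answer: [6]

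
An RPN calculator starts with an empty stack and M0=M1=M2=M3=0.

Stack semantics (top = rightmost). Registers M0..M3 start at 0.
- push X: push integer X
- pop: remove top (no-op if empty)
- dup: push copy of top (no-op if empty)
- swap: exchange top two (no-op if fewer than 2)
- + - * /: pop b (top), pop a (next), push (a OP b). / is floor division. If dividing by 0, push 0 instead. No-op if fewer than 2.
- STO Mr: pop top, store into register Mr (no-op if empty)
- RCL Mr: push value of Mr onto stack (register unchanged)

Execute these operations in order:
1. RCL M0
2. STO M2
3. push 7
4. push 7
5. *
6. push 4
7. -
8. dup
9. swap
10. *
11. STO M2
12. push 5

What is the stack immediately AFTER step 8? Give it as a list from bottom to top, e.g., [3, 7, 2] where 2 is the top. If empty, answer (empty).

After op 1 (RCL M0): stack=[0] mem=[0,0,0,0]
After op 2 (STO M2): stack=[empty] mem=[0,0,0,0]
After op 3 (push 7): stack=[7] mem=[0,0,0,0]
After op 4 (push 7): stack=[7,7] mem=[0,0,0,0]
After op 5 (*): stack=[49] mem=[0,0,0,0]
After op 6 (push 4): stack=[49,4] mem=[0,0,0,0]
After op 7 (-): stack=[45] mem=[0,0,0,0]
After op 8 (dup): stack=[45,45] mem=[0,0,0,0]

[45, 45]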